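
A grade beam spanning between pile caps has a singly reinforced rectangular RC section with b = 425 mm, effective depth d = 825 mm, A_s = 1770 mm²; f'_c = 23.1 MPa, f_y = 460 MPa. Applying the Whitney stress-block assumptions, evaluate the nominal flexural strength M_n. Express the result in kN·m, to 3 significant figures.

M_n ≈ 632 kN·m

T = A_s f_y = 1770 × 460 = 814200 N = 814.2 kN.
From C = T: a = T/(0.85 f'_c b) = 814200/(0.85 × 23.1 × 425) = 97.57 mm.
M_n = T(d − a/2) = 814.2 kN × (825 − 48.785) mm = 631.99 kN·m.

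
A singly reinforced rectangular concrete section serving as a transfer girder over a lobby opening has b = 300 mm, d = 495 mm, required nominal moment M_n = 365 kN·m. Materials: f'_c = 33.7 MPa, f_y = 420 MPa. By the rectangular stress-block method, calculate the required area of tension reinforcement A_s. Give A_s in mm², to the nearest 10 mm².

A_s ≈ 1940 mm²

With M_n = 0.85 f'_c a b (d − a/2), solve the quadratic for a:
a = d − √(d² − 2M_n/(0.85 f'_c b)) = 495 − √(495² − 2 × 365×10⁶/(0.85 × 33.7 × 300)) = 94.90 mm.
A_s = 0.85 f'_c a b / f_y = 0.85 × 33.7 × 94.90 × 300 / 420 = 1941.7 mm².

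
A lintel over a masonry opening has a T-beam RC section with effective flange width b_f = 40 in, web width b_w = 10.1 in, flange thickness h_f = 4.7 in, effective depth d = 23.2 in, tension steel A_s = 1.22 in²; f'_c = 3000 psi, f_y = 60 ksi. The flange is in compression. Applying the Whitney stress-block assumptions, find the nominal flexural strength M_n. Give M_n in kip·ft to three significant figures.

M_n ≈ 139 kip·ft

Tension: T = A_s f_y = 1.22 × 60 = 73.2 kips.
Try a within the flange: a = T/(0.85 f'_c b_f) = 73.2/(0.85 × 3 × 40) = 0.718 in.
Since a = 0.718 ≤ h_f = 4.7 in, the stress block lies entirely in the flange; analyse as a rectangular beam of width b_f.
M_n = T(d − a/2) = 73.2 × (23.2 − 0.359) = 1672.0 kip·in.
M_n = 1672.0/12 = 139.33 kip·ft.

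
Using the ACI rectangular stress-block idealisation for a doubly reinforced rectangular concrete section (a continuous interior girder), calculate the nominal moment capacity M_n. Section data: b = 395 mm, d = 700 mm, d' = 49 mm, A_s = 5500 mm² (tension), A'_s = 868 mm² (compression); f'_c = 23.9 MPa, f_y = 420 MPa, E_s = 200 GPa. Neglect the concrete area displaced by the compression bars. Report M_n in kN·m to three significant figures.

Assume both tension and compression steel yield.
Net tension couple steel: A_s − A'_s = 4632 mm².
a = (A_s − A'_s) f_y / (0.85 f'_c b) = 1945440/(0.85 × 23.9 × 395) = 242.44 mm.
c = a/β₁ = 242.44/0.85 = 285.22 mm; ε'_s = 0.003(c − d')/c = 0.0025 ≥ f_y/E_s = 0.0021, so compression steel does yield.
M_n = (A_s − A'_s) f_y (d − a/2) + A'_s f_y (d − d') = [1945440 × (700 − 121.22) + 364560 × (700 − 49)] × 10⁻⁶ = 1125.98 + 237.33 = 1363.31 kN·m.

M_n ≈ 1360 kN·m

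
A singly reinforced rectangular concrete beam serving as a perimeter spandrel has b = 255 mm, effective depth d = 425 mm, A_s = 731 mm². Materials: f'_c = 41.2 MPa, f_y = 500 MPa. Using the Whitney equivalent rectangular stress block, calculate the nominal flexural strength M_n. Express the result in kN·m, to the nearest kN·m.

M_n ≈ 148 kN·m

T = A_s f_y = 731 × 500 = 365500 N = 365.5 kN.
From C = T: a = T/(0.85 f'_c b) = 365500/(0.85 × 41.2 × 255) = 40.93 mm.
M_n = T(d − a/2) = 365.5 kN × (425 − 20.465) mm = 147.86 kN·m.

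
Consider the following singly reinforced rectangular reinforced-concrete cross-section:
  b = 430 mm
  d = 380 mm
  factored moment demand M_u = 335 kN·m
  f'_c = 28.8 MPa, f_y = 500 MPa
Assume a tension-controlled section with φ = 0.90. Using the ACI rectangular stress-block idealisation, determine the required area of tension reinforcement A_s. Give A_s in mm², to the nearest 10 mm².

M_n = M_u/φ = 335/0.90 = 372.222 kN·m.
With M_n = 0.85 f'_c a b (d − a/2), solve the quadratic for a:
a = d − √(d² − 2M_n/(0.85 f'_c b)) = 380 − √(380² − 2 × 372.222×10⁶/(0.85 × 28.8 × 430)) = 108.56 mm.
A_s = 0.85 f'_c a b / f_y = 0.85 × 28.8 × 108.56 × 430 / 500 = 2285.5 mm².

A_s ≈ 2290 mm²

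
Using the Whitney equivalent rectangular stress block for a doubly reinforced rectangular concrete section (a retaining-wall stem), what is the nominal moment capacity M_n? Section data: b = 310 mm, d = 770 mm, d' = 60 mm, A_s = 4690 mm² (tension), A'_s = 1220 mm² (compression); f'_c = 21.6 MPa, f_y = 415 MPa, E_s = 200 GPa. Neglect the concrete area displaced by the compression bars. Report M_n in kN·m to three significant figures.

Assume both tension and compression steel yield.
Net tension couple steel: A_s − A'_s = 3470 mm².
a = (A_s − A'_s) f_y / (0.85 f'_c b) = 1440050/(0.85 × 21.6 × 310) = 253.01 mm.
c = a/β₁ = 253.01/0.85 = 297.66 mm; ε'_s = 0.003(c − d')/c = 0.0024 ≥ f_y/E_s = 0.0021, so compression steel does yield.
M_n = (A_s − A'_s) f_y (d − a/2) + A'_s f_y (d − d') = [1440050 × (770 − 126.505) + 506300 × (770 − 60)] × 10⁻⁶ = 926.66 + 359.47 = 1286.13 kN·m.

M_n ≈ 1290 kN·m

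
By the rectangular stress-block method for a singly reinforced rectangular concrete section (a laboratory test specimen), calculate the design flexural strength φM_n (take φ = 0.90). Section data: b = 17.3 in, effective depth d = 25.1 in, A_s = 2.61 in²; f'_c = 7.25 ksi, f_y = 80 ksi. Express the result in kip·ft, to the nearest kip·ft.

φM_n ≈ 378 kip·ft

T = A_s f_y = 2.61 × 80 = 208.8 kips.
a = T/(0.85 f'_c b) = 208.8/(0.85 × 7.25 × 17.3) = 1.959 in.
M_n = T(d − a/2) = 208.8 × (25.1 − 0.9795) = 5036.4 kip·in = 5036.4/12 = 419.70 kip·ft.
φM_n = 0.90 × 419.70 = 377.73 kip·ft.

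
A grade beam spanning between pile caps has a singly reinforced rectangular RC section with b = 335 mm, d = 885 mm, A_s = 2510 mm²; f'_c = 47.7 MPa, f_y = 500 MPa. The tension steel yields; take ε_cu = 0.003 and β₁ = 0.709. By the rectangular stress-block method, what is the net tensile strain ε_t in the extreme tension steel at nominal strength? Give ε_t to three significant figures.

ε_t ≈ 0.0174

a = A_s f_y/(0.85 f'_c b) = 92.40 mm.
β₁ = 0.709, so c = a/β₁ = 92.40/0.709 = 130.32 mm.
From the linear strain diagram with ε_cu = 0.003: ε_t = 0.003 (d − c)/c = 0.003 × (885 − 130.32)/130.32 = 0.0174.
Since ε_t ≥ 0.005, the section is tension-controlled.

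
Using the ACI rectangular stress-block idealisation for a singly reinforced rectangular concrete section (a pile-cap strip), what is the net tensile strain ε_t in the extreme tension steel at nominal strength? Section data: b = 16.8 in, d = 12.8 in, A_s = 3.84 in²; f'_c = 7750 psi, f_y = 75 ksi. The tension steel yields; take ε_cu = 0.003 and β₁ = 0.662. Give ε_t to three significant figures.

ε_t ≈ 0.00677

a = A_s f_y/(0.85 f'_c b) = 2.602 in.
β₁ = 0.662, so c = a/β₁ = 2.602/0.662 = 3.931 in.
From the linear strain diagram with ε_cu = 0.003: ε_t = 0.003 (d − c)/c = 0.003 × (12.8 − 3.931)/3.931 = 0.00677.
Since ε_t ≥ 0.005, the section is tension-controlled.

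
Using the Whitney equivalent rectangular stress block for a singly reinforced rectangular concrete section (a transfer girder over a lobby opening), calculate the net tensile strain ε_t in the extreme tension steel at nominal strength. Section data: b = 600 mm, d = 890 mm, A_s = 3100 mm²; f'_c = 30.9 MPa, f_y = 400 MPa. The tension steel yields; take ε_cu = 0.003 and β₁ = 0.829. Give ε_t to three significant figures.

ε_t ≈ 0.0251

a = A_s f_y/(0.85 f'_c b) = 78.69 mm.
β₁ = 0.829, so c = a/β₁ = 78.69/0.829 = 94.92 mm.
From the linear strain diagram with ε_cu = 0.003: ε_t = 0.003 (d − c)/c = 0.003 × (890 − 94.92)/94.92 = 0.0251.
Since ε_t ≥ 0.005, the section is tension-controlled.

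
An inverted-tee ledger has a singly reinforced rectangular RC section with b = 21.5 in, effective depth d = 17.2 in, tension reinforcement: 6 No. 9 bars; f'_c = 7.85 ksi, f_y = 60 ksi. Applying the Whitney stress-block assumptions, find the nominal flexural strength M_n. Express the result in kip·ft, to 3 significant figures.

A_s = 6 × 1 = 6 in².
T = A_s f_y = 6 × 60 = 360 kips.
a = T/(0.85 f'_c b) = 360/(0.85 × 7.85 × 21.5) = 2.509 in.
M_n = T(d − a/2) = 360 × (17.2 − 1.2545) = 5740.4 kip·in = 5740.4/12 = 478.37 kip·ft.

M_n ≈ 478 kip·ft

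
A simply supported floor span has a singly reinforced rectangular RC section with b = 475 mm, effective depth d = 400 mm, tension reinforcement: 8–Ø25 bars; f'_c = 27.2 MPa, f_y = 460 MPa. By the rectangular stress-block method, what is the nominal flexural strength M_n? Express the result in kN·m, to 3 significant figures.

M_n ≈ 574 kN·m

A_s = 8 × 491 = 3928 mm².
T = A_s f_y = 3928 × 460 = 1806880 N = 1806.88 kN.
From C = T: a = T/(0.85 f'_c b) = 1806880/(0.85 × 27.2 × 475) = 164.53 mm.
M_n = T(d − a/2) = 1806.88 kN × (400 − 82.265) mm = 574.11 kN·m.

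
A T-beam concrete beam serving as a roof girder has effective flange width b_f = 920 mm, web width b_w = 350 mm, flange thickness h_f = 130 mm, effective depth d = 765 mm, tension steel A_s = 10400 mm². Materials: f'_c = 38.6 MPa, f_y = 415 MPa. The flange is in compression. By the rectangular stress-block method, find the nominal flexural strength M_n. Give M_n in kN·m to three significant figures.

M_n ≈ 2990 kN·m

Tension: T = A_s f_y = 10400 × 415 = 4316000 N.
Try a within the flange: a = T/(0.85 f'_c b_f) = 4316000/(0.85 × 38.6 × 920) = 142.98 mm.
a = 142.98 > h_f = 130 mm: the block extends into the web. Split into flange-overhang and web parts.
C_f = 0.85 f'_c (b_f − b_w) h_f = 0.85 × 38.6 × (920 − 350) × 130 = 2431221 N.
Remaining web compression depth: a_w = (T − C_f)/(0.85 f'_c b_w) = (4316000 − 2431221)/(0.85 × 38.6 × 350) = 164.13 mm.
M_n = C_f(d − h_f/2) + (T − C_f)(d − a_w/2) = 2431221 × (765 − 65) + 1884779 × (765 − 82.065) = 1701.85 + 1287.18 = 2989.03 × 10⁶ N·mm.
M_n = 2989.03 kN·m.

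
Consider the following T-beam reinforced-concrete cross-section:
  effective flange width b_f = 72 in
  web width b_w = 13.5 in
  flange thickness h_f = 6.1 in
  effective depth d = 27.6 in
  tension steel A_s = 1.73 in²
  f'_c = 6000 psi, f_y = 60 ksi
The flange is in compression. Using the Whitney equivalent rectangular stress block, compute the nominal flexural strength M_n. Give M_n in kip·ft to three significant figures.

Tension: T = A_s f_y = 1.73 × 60 = 103.8 kips.
Try a within the flange: a = T/(0.85 f'_c b_f) = 103.8/(0.85 × 6 × 72) = 0.283 in.
Since a = 0.283 ≤ h_f = 6.1 in, the stress block lies entirely in the flange; analyse as a rectangular beam of width b_f.
M_n = T(d − a/2) = 103.8 × (27.6 − 0.1415) = 2850.2 kip·in.
M_n = 2850.2/12 = 237.52 kip·ft.

M_n ≈ 238 kip·ft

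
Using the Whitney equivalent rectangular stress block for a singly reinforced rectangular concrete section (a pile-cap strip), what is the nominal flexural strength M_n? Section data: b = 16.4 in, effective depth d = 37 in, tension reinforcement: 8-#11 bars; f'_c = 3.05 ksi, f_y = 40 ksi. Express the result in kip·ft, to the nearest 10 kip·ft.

M_n ≈ 1290 kip·ft

A_s = 8 × 1.56 = 12.48 in².
T = A_s f_y = 12.48 × 40 = 499.2 kips.
a = T/(0.85 f'_c b) = 499.2/(0.85 × 3.05 × 16.4) = 11.741 in.
M_n = T(d − a/2) = 499.2 × (37 − 5.8705) = 15539.8 kip·in = 15539.8/12 = 1294.98 kip·ft.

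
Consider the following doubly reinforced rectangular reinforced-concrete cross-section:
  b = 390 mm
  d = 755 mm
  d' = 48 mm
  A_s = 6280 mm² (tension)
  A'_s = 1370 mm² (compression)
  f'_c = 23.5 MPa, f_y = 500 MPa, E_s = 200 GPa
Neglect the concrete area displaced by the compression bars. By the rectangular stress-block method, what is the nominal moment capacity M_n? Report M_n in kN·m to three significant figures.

Assume both tension and compression steel yield.
Net tension couple steel: A_s − A'_s = 4910 mm².
a = (A_s − A'_s) f_y / (0.85 f'_c b) = 2455000/(0.85 × 23.5 × 390) = 315.14 mm.
c = a/β₁ = 315.14/0.85 = 370.75 mm; ε'_s = 0.003(c − d')/c = 0.0026 ≥ f_y/E_s = 0.0025, so compression steel does yield.
M_n = (A_s − A'_s) f_y (d − a/2) + A'_s f_y (d − d') = [2455000 × (755 − 157.57) + 685000 × (755 − 48)] × 10⁻⁶ = 1466.69 + 484.30 = 1950.99 kN·m.

M_n ≈ 1950 kN·m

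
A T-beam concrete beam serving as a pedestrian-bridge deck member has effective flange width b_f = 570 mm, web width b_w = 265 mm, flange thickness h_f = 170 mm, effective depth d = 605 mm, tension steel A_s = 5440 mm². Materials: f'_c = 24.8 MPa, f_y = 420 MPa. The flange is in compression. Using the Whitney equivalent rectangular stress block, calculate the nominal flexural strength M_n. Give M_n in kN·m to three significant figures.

M_n ≈ 1160 kN·m

Tension: T = A_s f_y = 5440 × 420 = 2284800 N.
Try a within the flange: a = T/(0.85 f'_c b_f) = 2284800/(0.85 × 24.8 × 570) = 190.15 mm.
a = 190.15 > h_f = 170 mm: the block extends into the web. Split into flange-overhang and web parts.
C_f = 0.85 f'_c (b_f − b_w) h_f = 0.85 × 24.8 × (570 − 265) × 170 = 1092998 N.
Remaining web compression depth: a_w = (T − C_f)/(0.85 f'_c b_w) = (2284800 − 1092998)/(0.85 × 24.8 × 265) = 213.35 mm.
M_n = C_f(d − h_f/2) + (T − C_f)(d − a_w/2) = 1092998 × (605 − 85) + 1191802 × (605 − 106.675) = 568.36 + 593.90 = 1162.26 × 10⁶ N·mm.
M_n = 1162.26 kN·m.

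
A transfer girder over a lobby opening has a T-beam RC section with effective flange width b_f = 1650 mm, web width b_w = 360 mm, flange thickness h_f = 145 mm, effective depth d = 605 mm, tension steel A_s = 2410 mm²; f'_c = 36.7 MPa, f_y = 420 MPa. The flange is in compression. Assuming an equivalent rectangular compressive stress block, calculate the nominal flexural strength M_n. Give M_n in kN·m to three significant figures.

M_n ≈ 602 kN·m

Tension: T = A_s f_y = 2410 × 420 = 1012200 N.
Try a within the flange: a = T/(0.85 f'_c b_f) = 1012200/(0.85 × 36.7 × 1650) = 19.67 mm.
Since a = 19.67 ≤ h_f = 145 mm, the stress block lies entirely in the flange; analyse as a rectangular beam of width b_f.
M_n = T(d − a/2) = 1012200 × (605 − 9.835) = 602.43 × 10⁶ N·mm.
M_n = 602.43 kN·m.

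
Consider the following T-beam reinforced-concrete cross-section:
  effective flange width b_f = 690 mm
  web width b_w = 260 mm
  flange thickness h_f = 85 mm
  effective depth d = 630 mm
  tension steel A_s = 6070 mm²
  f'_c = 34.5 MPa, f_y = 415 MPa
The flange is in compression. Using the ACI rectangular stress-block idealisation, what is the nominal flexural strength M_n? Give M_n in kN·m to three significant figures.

M_n ≈ 1400 kN·m

Tension: T = A_s f_y = 6070 × 415 = 2519050 N.
Try a within the flange: a = T/(0.85 f'_c b_f) = 2519050/(0.85 × 34.5 × 690) = 124.49 mm.
a = 124.49 > h_f = 85 mm: the block extends into the web. Split into flange-overhang and web parts.
C_f = 0.85 f'_c (b_f − b_w) h_f = 0.85 × 34.5 × (690 − 260) × 85 = 1071829 N.
Remaining web compression depth: a_w = (T − C_f)/(0.85 f'_c b_w) = (2519050 − 1071829)/(0.85 × 34.5 × 260) = 189.81 mm.
M_n = C_f(d − h_f/2) + (T − C_f)(d − a_w/2) = 1071829 × (630 − 42.5) + 1447221 × (630 − 94.905) = 629.70 + 774.40 = 1404.10 × 10⁶ N·mm.
M_n = 1404.10 kN·m.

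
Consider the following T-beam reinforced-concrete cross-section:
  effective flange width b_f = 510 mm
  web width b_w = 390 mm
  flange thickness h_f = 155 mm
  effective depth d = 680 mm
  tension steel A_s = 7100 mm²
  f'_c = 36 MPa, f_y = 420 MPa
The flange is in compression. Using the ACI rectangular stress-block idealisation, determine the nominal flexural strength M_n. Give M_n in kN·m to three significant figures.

Tension: T = A_s f_y = 7100 × 420 = 2982000 N.
Try a within the flange: a = T/(0.85 f'_c b_f) = 2982000/(0.85 × 36 × 510) = 191.08 mm.
a = 191.08 > h_f = 155 mm: the block extends into the web. Split into flange-overhang and web parts.
C_f = 0.85 f'_c (b_f − b_w) h_f = 0.85 × 36 × (510 − 390) × 155 = 569160 N.
Remaining web compression depth: a_w = (T − C_f)/(0.85 f'_c b_w) = (2982000 − 569160)/(0.85 × 36 × 390) = 202.18 mm.
M_n = C_f(d − h_f/2) + (T − C_f)(d − a_w/2) = 569160 × (680 − 77.5) + 2412840 × (680 − 101.09) = 342.92 + 1396.82 = 1739.74 × 10⁶ N·mm.
M_n = 1739.74 kN·m.

M_n ≈ 1740 kN·m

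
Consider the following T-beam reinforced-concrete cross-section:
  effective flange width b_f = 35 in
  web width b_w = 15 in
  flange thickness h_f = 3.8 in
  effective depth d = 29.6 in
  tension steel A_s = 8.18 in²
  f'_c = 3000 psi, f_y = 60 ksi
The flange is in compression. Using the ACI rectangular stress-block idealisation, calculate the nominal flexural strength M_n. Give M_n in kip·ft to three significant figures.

Tension: T = A_s f_y = 8.18 × 60 = 490.8 kips.
Try a within the flange: a = T/(0.85 f'_c b_f) = 490.8/(0.85 × 3 × 35) = 5.499 in.
a = 5.499 > h_f = 3.8 in: the block extends into the web. Split into flange-overhang and web parts.
C_f = 0.85 f'_c (b_f − b_w) h_f = 0.85 × 3 × (35 − 15) × 3.8 = 193.8 kips.
Remaining web compression depth: a_w = (T − C_f)/(0.85 f'_c b_w) = (490.8 − 193.8)/(0.85 × 3 × 15) = 7.765 in.
M_n = C_f(d − h_f/2) + (T − C_f)(d − a_w/2) = 193.8 × (29.6 − 1.9) + 297 × (29.6 − 3.8825) = 5368.3 + 7638.1 = 13006.4 kip·in.
M_n = 13006.4/12 = 1083.87 kip·ft.

M_n ≈ 1080 kip·ft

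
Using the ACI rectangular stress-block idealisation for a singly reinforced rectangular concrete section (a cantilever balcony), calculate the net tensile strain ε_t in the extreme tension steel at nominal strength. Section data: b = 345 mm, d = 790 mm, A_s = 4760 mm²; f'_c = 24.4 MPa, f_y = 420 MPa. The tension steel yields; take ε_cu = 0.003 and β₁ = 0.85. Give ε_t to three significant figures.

ε_t ≈ 0.00421

a = A_s f_y/(0.85 f'_c b) = 279.40 mm.
β₁ = 0.85, so c = a/β₁ = 279.40/0.85 = 328.71 mm.
From the linear strain diagram with ε_cu = 0.003: ε_t = 0.003 (d − c)/c = 0.003 × (790 − 328.71)/328.71 = 0.00421.
ε_t is between 0.004 and 0.005 — transition zone.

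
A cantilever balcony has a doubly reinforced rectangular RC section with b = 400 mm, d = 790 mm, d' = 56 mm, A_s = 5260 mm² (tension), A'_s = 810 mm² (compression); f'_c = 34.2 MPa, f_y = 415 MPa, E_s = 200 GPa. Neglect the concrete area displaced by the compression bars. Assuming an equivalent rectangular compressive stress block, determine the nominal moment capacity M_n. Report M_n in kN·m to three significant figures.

M_n ≈ 1560 kN·m

Assume both tension and compression steel yield.
Net tension couple steel: A_s − A'_s = 4450 mm².
a = (A_s − A'_s) f_y / (0.85 f'_c b) = 1846750/(0.85 × 34.2 × 400) = 158.82 mm.
c = a/β₁ = 158.82/0.806 = 197.05 mm; ε'_s = 0.003(c − d')/c = 0.0021 ≥ f_y/E_s = 0.0021, so compression steel does yield.
M_n = (A_s − A'_s) f_y (d − a/2) + A'_s f_y (d − d') = [1846750 × (790 − 79.41) + 336150 × (790 − 56)] × 10⁻⁶ = 1312.28 + 246.73 = 1559.01 kN·m.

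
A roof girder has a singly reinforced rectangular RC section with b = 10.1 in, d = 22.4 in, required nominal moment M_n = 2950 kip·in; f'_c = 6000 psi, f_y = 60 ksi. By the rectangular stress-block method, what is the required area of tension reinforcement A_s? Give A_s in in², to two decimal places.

From M_n = 0.85 f'_c a b (d − a/2):
a = d − √(d² − 2M_n/(0.85 f'_c b)) = 22.4 − √(22.4² − 2 × 2950/(0.85 × 6 × 10.1)) = 2.722 in.
A_s = 0.85 f'_c a b / f_y = 0.85 × 6 × 2.722 × 10.1 / 60 = 2.337 in².

A_s ≈ 2.34 in²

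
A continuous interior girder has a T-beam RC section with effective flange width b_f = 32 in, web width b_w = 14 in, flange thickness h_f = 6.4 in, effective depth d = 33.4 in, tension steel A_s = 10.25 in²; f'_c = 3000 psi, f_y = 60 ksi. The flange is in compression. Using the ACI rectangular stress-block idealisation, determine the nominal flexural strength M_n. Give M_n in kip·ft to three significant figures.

Tension: T = A_s f_y = 10.25 × 60 = 615 kips.
Try a within the flange: a = T/(0.85 f'_c b_f) = 615/(0.85 × 3 × 32) = 7.537 in.
a = 7.537 > h_f = 6.4 in: the block extends into the web. Split into flange-overhang and web parts.
C_f = 0.85 f'_c (b_f − b_w) h_f = 0.85 × 3 × (32 − 14) × 6.4 = 293.8 kips.
Remaining web compression depth: a_w = (T − C_f)/(0.85 f'_c b_w) = (615 − 293.8)/(0.85 × 3 × 14) = 8.997 in.
M_n = C_f(d − h_f/2) + (T − C_f)(d − a_w/2) = 293.8 × (33.4 − 3.2) + 321.2 × (33.4 − 4.4985) = 8872.8 + 9283.2 = 18156.0 kip·in.
M_n = 18156.0/12 = 1513.00 kip·ft.

M_n ≈ 1510 kip·ft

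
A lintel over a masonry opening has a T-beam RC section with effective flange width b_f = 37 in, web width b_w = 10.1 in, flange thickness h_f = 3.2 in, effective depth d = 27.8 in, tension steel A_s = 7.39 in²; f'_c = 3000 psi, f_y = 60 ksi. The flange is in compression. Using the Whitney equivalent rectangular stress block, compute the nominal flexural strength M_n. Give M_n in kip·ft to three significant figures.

M_n ≈ 917 kip·ft

Tension: T = A_s f_y = 7.39 × 60 = 443.4 kips.
Try a within the flange: a = T/(0.85 f'_c b_f) = 443.4/(0.85 × 3 × 37) = 4.700 in.
a = 4.700 > h_f = 3.2 in: the block extends into the web. Split into flange-overhang and web parts.
C_f = 0.85 f'_c (b_f − b_w) h_f = 0.85 × 3 × (37 − 10.1) × 3.2 = 219.5 kips.
Remaining web compression depth: a_w = (T − C_f)/(0.85 f'_c b_w) = (443.4 − 219.5)/(0.85 × 3 × 10.1) = 8.693 in.
M_n = C_f(d − h_f/2) + (T − C_f)(d − a_w/2) = 219.5 × (27.8 − 1.6) + 223.9 × (27.8 − 4.3465) = 5750.9 + 5251.2 = 11002.1 kip·in.
M_n = 11002.1/12 = 916.84 kip·ft.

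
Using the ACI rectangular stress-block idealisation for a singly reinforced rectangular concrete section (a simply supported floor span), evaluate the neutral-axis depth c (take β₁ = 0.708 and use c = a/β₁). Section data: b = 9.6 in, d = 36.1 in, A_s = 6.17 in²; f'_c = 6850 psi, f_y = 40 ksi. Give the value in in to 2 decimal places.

T = A_s f_y = 6.17 × 40 = 246.8 kips.
a = T/(0.85 f'_c b) = 246.8/(0.85 × 6.85 × 9.6) = 4.4153 in.
With β₁ = 0.708, c = a/β₁ = 4.4153/0.708 = 6.24 in.

c ≈ 6.24 in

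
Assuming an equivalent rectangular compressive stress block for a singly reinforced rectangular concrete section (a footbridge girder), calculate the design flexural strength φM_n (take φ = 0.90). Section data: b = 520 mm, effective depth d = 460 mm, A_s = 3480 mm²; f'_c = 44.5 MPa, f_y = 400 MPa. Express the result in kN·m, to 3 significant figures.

φM_n ≈ 532 kN·m

T = A_s f_y = 3480 × 400 = 1392000 N = 1392 kN.
From C = T: a = T/(0.85 f'_c b) = 1392000/(0.85 × 44.5 × 520) = 70.77 mm.
M_n = T(d − a/2) = 1392 kN × (460 − 35.385) mm = 591.06 kN·m.
φM_n = 0.90 × 591.06 = 531.95 kN·m.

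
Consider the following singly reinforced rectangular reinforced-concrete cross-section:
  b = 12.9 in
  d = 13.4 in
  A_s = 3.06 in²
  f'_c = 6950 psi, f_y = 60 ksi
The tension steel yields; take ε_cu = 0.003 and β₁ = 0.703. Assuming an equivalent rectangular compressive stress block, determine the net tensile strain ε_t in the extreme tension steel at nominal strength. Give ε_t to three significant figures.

ε_t ≈ 0.00873

a = A_s f_y/(0.85 f'_c b) = 2.409 in.
β₁ = 0.703, so c = a/β₁ = 2.409/0.703 = 3.427 in.
From the linear strain diagram with ε_cu = 0.003: ε_t = 0.003 (d − c)/c = 0.003 × (13.4 − 3.427)/3.427 = 0.00873.
Since ε_t ≥ 0.005, the section is tension-controlled.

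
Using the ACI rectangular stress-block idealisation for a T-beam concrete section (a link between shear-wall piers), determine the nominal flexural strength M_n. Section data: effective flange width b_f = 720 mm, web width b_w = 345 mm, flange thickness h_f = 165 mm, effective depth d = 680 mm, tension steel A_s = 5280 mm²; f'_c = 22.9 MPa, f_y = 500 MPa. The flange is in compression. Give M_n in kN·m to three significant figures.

Tension: T = A_s f_y = 5280 × 500 = 2640000 N.
Try a within the flange: a = T/(0.85 f'_c b_f) = 2640000/(0.85 × 22.9 × 720) = 188.37 mm.
a = 188.37 > h_f = 165 mm: the block extends into the web. Split into flange-overhang and web parts.
C_f = 0.85 f'_c (b_f − b_w) h_f = 0.85 × 22.9 × (720 − 345) × 165 = 1204397 N.
Remaining web compression depth: a_w = (T − C_f)/(0.85 f'_c b_w) = (2640000 − 1204397)/(0.85 × 22.9 × 345) = 213.78 mm.
M_n = C_f(d − h_f/2) + (T − C_f)(d − a_w/2) = 1204397 × (680 − 82.5) + 1435603 × (680 − 106.89) = 719.63 + 822.76 = 1542.39 × 10⁶ N·mm.
M_n = 1542.39 kN·m.

M_n ≈ 1540 kN·m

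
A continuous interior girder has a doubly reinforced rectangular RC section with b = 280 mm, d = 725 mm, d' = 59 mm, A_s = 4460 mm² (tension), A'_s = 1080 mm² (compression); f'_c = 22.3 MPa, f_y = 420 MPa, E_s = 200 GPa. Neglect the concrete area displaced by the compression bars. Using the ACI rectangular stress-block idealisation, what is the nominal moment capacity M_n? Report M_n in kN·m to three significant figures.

M_n ≈ 1140 kN·m

Assume both tension and compression steel yield.
Net tension couple steel: A_s − A'_s = 3380 mm².
a = (A_s − A'_s) f_y / (0.85 f'_c b) = 1419600/(0.85 × 22.3 × 280) = 267.48 mm.
c = a/β₁ = 267.48/0.85 = 314.68 mm; ε'_s = 0.003(c − d')/c = 0.0024 ≥ f_y/E_s = 0.0021, so compression steel does yield.
M_n = (A_s − A'_s) f_y (d − a/2) + A'_s f_y (d − d') = [1419600 × (725 − 133.74) + 453600 × (725 − 59)] × 10⁻⁶ = 839.35 + 302.10 = 1141.45 kN·m.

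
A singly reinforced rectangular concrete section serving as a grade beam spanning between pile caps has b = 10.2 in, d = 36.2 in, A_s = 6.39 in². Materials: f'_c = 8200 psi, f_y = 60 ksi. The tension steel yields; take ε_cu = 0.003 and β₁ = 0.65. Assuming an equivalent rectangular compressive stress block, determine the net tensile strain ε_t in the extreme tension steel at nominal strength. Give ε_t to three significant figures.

ε_t ≈ 0.0101

a = A_s f_y/(0.85 f'_c b) = 5.393 in.
β₁ = 0.65, so c = a/β₁ = 5.393/0.65 = 8.297 in.
From the linear strain diagram with ε_cu = 0.003: ε_t = 0.003 (d − c)/c = 0.003 × (36.2 − 8.297)/8.297 = 0.0101.
Since ε_t ≥ 0.005, the section is tension-controlled.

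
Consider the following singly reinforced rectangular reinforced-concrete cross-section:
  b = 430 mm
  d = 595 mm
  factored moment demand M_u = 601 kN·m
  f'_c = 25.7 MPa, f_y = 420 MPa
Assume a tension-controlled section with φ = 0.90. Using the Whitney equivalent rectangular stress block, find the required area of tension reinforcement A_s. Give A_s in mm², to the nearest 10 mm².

M_n = M_u/φ = 601/0.90 = 667.778 kN·m.
With M_n = 0.85 f'_c a b (d − a/2), solve the quadratic for a:
a = d − √(d² − 2M_n/(0.85 f'_c b)) = 595 − √(595² − 2 × 667.778×10⁶/(0.85 × 25.7 × 430)) = 134.73 mm.
A_s = 0.85 f'_c a b / f_y = 0.85 × 25.7 × 134.73 × 430 / 420 = 3013.3 mm².

A_s ≈ 3010 mm²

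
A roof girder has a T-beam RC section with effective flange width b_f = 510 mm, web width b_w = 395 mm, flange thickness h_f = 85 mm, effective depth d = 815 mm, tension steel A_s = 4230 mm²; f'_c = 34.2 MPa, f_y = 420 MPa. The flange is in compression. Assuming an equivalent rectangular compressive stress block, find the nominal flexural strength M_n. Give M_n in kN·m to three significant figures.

M_n ≈ 1340 kN·m

Tension: T = A_s f_y = 4230 × 420 = 1776600 N.
Try a within the flange: a = T/(0.85 f'_c b_f) = 1776600/(0.85 × 34.2 × 510) = 119.83 mm.
a = 119.83 > h_f = 85 mm: the block extends into the web. Split into flange-overhang and web parts.
C_f = 0.85 f'_c (b_f − b_w) h_f = 0.85 × 34.2 × (510 − 395) × 85 = 284159 N.
Remaining web compression depth: a_w = (T − C_f)/(0.85 f'_c b_w) = (1776600 − 284159)/(0.85 × 34.2 × 395) = 129.97 mm.
M_n = C_f(d − h_f/2) + (T − C_f)(d − a_w/2) = 284159 × (815 − 42.5) + 1492441 × (815 − 64.985) = 219.51 + 1119.35 = 1338.86 × 10⁶ N·mm.
M_n = 1338.86 kN·m.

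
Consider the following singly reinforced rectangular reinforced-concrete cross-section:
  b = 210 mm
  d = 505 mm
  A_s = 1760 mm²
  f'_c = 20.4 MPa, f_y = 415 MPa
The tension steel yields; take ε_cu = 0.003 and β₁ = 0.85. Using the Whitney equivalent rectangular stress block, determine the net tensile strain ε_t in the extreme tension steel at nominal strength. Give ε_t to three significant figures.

a = A_s f_y/(0.85 f'_c b) = 200.58 mm.
β₁ = 0.85, so c = a/β₁ = 200.58/0.85 = 235.98 mm.
From the linear strain diagram with ε_cu = 0.003: ε_t = 0.003 (d − c)/c = 0.003 × (505 − 235.98)/235.98 = 0.00342.
ε_t < 0.004 — the section is over-reinforced for flexure under ACI limits.

ε_t ≈ 0.00342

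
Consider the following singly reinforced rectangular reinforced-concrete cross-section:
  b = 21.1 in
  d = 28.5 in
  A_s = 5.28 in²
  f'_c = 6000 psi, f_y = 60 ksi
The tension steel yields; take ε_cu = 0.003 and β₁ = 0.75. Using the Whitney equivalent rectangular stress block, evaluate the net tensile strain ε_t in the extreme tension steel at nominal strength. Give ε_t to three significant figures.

a = A_s f_y/(0.85 f'_c b) = 2.944 in.
β₁ = 0.75, so c = a/β₁ = 2.944/0.75 = 3.925 in.
From the linear strain diagram with ε_cu = 0.003: ε_t = 0.003 (d − c)/c = 0.003 × (28.5 − 3.925)/3.925 = 0.0188.
Since ε_t ≥ 0.005, the section is tension-controlled.

ε_t ≈ 0.0188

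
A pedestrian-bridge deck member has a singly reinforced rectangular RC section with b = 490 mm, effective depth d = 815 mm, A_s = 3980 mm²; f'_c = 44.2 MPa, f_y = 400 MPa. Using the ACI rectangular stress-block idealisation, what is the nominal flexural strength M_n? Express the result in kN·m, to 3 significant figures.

M_n ≈ 1230 kN·m

T = A_s f_y = 3980 × 400 = 1592000 N = 1592 kN.
From C = T: a = T/(0.85 f'_c b) = 1592000/(0.85 × 44.2 × 490) = 86.48 mm.
M_n = T(d − a/2) = 1592 kN × (815 − 43.24) mm = 1228.64 kN·m.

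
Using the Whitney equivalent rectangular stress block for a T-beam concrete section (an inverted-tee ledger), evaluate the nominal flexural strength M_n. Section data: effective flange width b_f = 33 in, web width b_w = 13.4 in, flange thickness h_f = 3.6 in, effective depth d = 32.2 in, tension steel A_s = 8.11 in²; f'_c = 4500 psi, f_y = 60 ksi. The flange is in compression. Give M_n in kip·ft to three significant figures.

Tension: T = A_s f_y = 8.11 × 60 = 486.6 kips.
Try a within the flange: a = T/(0.85 f'_c b_f) = 486.6/(0.85 × 4.5 × 33) = 3.855 in.
a = 3.855 > h_f = 3.6 in: the block extends into the web. Split into flange-overhang and web parts.
C_f = 0.85 f'_c (b_f − b_w) h_f = 0.85 × 4.5 × (33 − 13.4) × 3.6 = 269.9 kips.
Remaining web compression depth: a_w = (T − C_f)/(0.85 f'_c b_w) = (486.6 − 269.9)/(0.85 × 4.5 × 13.4) = 4.228 in.
M_n = C_f(d − h_f/2) + (T − C_f)(d − a_w/2) = 269.9 × (32.2 − 1.8) + 216.7 × (32.2 − 2.114) = 8205.0 + 6519.6 = 14724.6 kip·in.
M_n = 14724.6/12 = 1227.05 kip·ft.

M_n ≈ 1230 kip·ft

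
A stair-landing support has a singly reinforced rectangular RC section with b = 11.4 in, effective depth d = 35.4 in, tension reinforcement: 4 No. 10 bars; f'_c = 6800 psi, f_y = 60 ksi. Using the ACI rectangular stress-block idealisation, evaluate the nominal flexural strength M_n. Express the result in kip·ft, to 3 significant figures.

M_n ≈ 840 kip·ft

A_s = 4 × 1.27 = 5.08 in².
T = A_s f_y = 5.08 × 60 = 304.8 kips.
a = T/(0.85 f'_c b) = 304.8/(0.85 × 6.8 × 11.4) = 4.626 in.
M_n = T(d − a/2) = 304.8 × (35.4 − 2.313) = 10084.9 kip·in = 10084.9/12 = 840.41 kip·ft.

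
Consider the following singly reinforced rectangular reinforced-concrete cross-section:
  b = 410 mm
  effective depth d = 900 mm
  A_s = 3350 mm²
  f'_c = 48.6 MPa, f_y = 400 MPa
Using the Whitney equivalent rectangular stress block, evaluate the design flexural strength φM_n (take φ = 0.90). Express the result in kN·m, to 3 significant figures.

T = A_s f_y = 3350 × 400 = 1340000 N = 1340 kN.
From C = T: a = T/(0.85 f'_c b) = 1340000/(0.85 × 48.6 × 410) = 79.12 mm.
M_n = T(d − a/2) = 1340 kN × (900 − 39.56) mm = 1152.99 kN·m.
φM_n = 0.90 × 1152.99 = 1037.69 kN·m.

φM_n ≈ 1040 kN·m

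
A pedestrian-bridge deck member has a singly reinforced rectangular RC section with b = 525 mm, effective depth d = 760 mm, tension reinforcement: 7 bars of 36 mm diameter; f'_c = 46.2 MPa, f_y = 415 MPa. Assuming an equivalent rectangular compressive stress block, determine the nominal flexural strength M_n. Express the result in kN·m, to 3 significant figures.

M_n ≈ 2040 kN·m

A_s = 7 × 1018 = 7126 mm².
T = A_s f_y = 7126 × 415 = 2957290 N = 2957.29 kN.
From C = T: a = T/(0.85 f'_c b) = 2957290/(0.85 × 46.2 × 525) = 143.44 mm.
M_n = T(d − a/2) = 2957.29 kN × (760 − 71.72) mm = 2035.44 kN·m.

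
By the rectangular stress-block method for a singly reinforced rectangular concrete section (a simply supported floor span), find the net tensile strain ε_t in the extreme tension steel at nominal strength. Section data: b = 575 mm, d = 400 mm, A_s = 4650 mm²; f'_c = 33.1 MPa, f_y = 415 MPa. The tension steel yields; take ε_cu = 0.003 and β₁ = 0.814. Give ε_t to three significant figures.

a = A_s f_y/(0.85 f'_c b) = 119.29 mm.
β₁ = 0.814, so c = a/β₁ = 119.29/0.814 = 146.55 mm.
From the linear strain diagram with ε_cu = 0.003: ε_t = 0.003 (d − c)/c = 0.003 × (400 − 146.55)/146.55 = 0.00519.
Since ε_t ≥ 0.005, the section is tension-controlled.

ε_t ≈ 0.00519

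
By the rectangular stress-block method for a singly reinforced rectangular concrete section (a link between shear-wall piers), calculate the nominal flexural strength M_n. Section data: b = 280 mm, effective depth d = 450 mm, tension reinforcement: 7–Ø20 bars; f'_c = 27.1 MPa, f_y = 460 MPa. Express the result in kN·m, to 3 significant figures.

M_n ≈ 376 kN·m

A_s = 7 × 314 = 2198 mm².
T = A_s f_y = 2198 × 460 = 1011080 N = 1011.08 kN.
From C = T: a = T/(0.85 f'_c b) = 1011080/(0.85 × 27.1 × 280) = 156.76 mm.
M_n = T(d − a/2) = 1011.08 kN × (450 − 78.38) mm = 375.74 kN·m.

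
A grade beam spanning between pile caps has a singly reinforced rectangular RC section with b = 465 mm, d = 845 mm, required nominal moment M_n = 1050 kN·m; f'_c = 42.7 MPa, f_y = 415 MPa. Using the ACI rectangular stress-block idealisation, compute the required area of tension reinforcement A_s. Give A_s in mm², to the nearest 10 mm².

A_s ≈ 3140 mm²

With M_n = 0.85 f'_c a b (d − a/2), solve the quadratic for a:
a = d − √(d² − 2M_n/(0.85 f'_c b)) = 845 − √(845² − 2 × 1050×10⁶/(0.85 × 42.7 × 465)) = 77.15 mm.
A_s = 0.85 f'_c a b / f_y = 0.85 × 42.7 × 77.15 × 465 / 415 = 3137.5 mm².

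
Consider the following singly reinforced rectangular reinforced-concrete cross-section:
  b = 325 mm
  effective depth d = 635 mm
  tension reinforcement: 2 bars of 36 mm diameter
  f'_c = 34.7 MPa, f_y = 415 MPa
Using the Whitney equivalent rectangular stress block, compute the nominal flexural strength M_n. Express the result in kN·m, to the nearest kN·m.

A_s = 2 × 1018 = 2036 mm².
T = A_s f_y = 2036 × 415 = 844940 N = 844.94 kN.
From C = T: a = T/(0.85 f'_c b) = 844940/(0.85 × 34.7 × 325) = 88.14 mm.
M_n = T(d − a/2) = 844.94 kN × (635 − 44.07) mm = 499.30 kN·m.

M_n ≈ 499 kN·m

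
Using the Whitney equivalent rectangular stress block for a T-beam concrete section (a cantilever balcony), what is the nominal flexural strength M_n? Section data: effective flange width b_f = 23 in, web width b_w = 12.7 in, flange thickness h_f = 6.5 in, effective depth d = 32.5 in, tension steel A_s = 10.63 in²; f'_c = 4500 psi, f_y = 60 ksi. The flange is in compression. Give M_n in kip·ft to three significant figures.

Tension: T = A_s f_y = 10.63 × 60 = 637.8 kips.
Try a within the flange: a = T/(0.85 f'_c b_f) = 637.8/(0.85 × 4.5 × 23) = 7.250 in.
a = 7.250 > h_f = 6.5 in: the block extends into the web. Split into flange-overhang and web parts.
C_f = 0.85 f'_c (b_f − b_w) h_f = 0.85 × 4.5 × (23 − 12.7) × 6.5 = 256.1 kips.
Remaining web compression depth: a_w = (T − C_f)/(0.85 f'_c b_w) = (637.8 − 256.1)/(0.85 × 4.5 × 12.7) = 7.858 in.
M_n = C_f(d − h_f/2) + (T − C_f)(d − a_w/2) = 256.1 × (32.5 − 3.25) + 381.7 × (32.5 − 3.929) = 7490.9 + 10905.6 = 18396.5 kip·in.
M_n = 18396.5/12 = 1533.04 kip·ft.

M_n ≈ 1530 kip·ft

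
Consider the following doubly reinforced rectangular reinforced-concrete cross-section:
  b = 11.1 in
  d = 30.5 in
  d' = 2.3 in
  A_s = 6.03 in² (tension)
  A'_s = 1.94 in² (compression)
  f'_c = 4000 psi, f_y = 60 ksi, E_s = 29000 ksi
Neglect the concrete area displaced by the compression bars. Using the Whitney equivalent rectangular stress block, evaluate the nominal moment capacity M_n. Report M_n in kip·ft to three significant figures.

Assume both steels yield.
a = (A_s − A'_s) f_y/(0.85 f'_c b) = (6.03 − 1.94) × 60/(0.85 × 4 × 11.1) = 6.502 in.
c = a/β₁ = 6.502/0.85 = 7.649 in; ε'_s = 0.003(c − d')/c = 0.0021 ≥ ε_y = 0.0021, so the compression steel yields.
M_n = (A_s − A'_s) f_y (d − a/2) + A'_s f_y (d − d') = 245.4 × (30.5 − 3.251) + 116.4 × (30.5 − 2.3) = 6686.9 + 3282.5 = 9969.4 kip·in = 9969.4/12 = 830.78 kip·ft.

M_n ≈ 831 kip·ft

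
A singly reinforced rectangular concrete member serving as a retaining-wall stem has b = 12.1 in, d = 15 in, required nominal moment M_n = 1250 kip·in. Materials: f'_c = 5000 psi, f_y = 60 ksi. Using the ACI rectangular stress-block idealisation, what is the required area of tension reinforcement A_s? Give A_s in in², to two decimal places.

A_s ≈ 1.47 in²

From M_n = 0.85 f'_c a b (d − a/2):
a = d − √(d² − 2M_n/(0.85 f'_c b)) = 15 − √(15² − 2 × 1250/(0.85 × 5 × 12.1)) = 1.719 in.
A_s = 0.85 f'_c a b / f_y = 0.85 × 5 × 1.719 × 12.1 / 60 = 1.473 in².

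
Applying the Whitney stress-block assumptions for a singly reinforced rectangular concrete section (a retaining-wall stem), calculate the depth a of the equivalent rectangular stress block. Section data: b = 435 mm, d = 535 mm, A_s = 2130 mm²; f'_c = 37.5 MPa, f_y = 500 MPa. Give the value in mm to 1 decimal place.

a ≈ 76.8 mm

T = A_s f_y = 2130 × 500 = 1065000 N = 1065 kN.
Setting C = 0.85 f'_c a b equal to T: a = 1065000/(0.85 × 37.5 × 435) = 76.8 mm.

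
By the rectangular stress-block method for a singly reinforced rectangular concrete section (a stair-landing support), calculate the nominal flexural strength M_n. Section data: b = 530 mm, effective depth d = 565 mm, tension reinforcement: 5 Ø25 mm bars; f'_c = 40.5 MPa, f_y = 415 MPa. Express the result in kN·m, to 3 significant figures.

M_n ≈ 547 kN·m

A_s = 5 × 491 = 2455 mm².
T = A_s f_y = 2455 × 415 = 1018825 N = 1018.825 kN.
From C = T: a = T/(0.85 f'_c b) = 1018825/(0.85 × 40.5 × 530) = 55.84 mm.
M_n = T(d − a/2) = 1018.825 kN × (565 − 27.92) mm = 547.19 kN·m.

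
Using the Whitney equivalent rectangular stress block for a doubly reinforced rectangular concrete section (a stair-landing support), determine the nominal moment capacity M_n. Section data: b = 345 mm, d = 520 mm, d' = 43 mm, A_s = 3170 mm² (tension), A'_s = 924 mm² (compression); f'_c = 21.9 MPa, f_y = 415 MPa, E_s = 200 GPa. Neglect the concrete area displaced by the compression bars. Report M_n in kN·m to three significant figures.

M_n ≈ 600 kN·m

Assume both tension and compression steel yield.
Net tension couple steel: A_s − A'_s = 2246 mm².
a = (A_s − A'_s) f_y / (0.85 f'_c b) = 932090/(0.85 × 21.9 × 345) = 145.14 mm.
c = a/β₁ = 145.14/0.85 = 170.75 mm; ε'_s = 0.003(c − d')/c = 0.0022 ≥ f_y/E_s = 0.0021, so compression steel does yield.
M_n = (A_s − A'_s) f_y (d − a/2) + A'_s f_y (d − d') = [932090 × (520 − 72.57) + 383460 × (520 − 43)] × 10⁻⁶ = 417.05 + 182.91 = 599.96 kN·m.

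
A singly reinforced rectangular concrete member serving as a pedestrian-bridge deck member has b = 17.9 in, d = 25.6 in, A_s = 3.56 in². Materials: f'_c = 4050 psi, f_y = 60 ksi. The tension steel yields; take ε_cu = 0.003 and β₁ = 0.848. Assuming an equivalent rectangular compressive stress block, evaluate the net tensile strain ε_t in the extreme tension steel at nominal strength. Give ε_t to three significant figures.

a = A_s f_y/(0.85 f'_c b) = 3.466 in.
β₁ = 0.848, so c = a/β₁ = 3.466/0.848 = 4.087 in.
From the linear strain diagram with ε_cu = 0.003: ε_t = 0.003 (d − c)/c = 0.003 × (25.6 − 4.087)/4.087 = 0.0158.
Since ε_t ≥ 0.005, the section is tension-controlled.

ε_t ≈ 0.0158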